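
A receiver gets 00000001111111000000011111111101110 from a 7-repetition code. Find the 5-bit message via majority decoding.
Split into 7-bit blocks and majority-vote each:
  block 1 = 0000000: 0 ones, 7 zeros → 0
  block 2 = 1111111: 7 ones, 0 zeros → 1
  block 3 = 0000000: 0 ones, 7 zeros → 0
  block 4 = 1111111: 7 ones, 0 zeros → 1
  block 5 = 1101110: 5 ones, 2 zeros → 1
Decoded = 01011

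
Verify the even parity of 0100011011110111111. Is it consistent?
Sum of all bits: 0+1+0+0+0+1+1+0+1+1+1+1+0+1+1+1+1+1+1 = 13; 13 mod 2 = 1. Result is 1 → parity error detected.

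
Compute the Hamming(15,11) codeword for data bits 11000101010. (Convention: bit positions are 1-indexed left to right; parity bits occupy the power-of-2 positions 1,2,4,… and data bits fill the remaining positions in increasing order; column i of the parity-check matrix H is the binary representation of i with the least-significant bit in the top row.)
Codeword c = d · G (mod 2), d = 11000101010:
  c[0] = d·G[:,0] = (11000101010)·(11011010101) mod 2 = 1+1+0+0+0+0+0+0+0+0+0 mod 2 = 0
  c[1] = d·G[:,1] = (11000101010)·(10110110011) mod 2 = 1+0+0+0+0+1+0+0+0+1+0 mod 2 = 1
  c[2] = d·G[:,2] = (11000101010)·(10000000000) mod 2 = 1+0+0+0+0+0+0+0+0+0+0 mod 2 = 1
  c[3] = d·G[:,3] = (11000101010)·(01110001111) mod 2 = 0+1+0+0+0+0+0+1+0+1+0 mod 2 = 1
  c[4] = d·G[:,4] = (11000101010)·(01000000000) mod 2 = 0+1+0+0+0+0+0+0+0+0+0 mod 2 = 1
  c[5] = d·G[:,5] = (11000101010)·(00100000000) mod 2 = 0+0+0+0+0+0+0+0+0+0+0 mod 2 = 0
  c[6] = d·G[:,6] = (11000101010)·(00010000000) mod 2 = 0+0+0+0+0+0+0+0+0+0+0 mod 2 = 0
  c[7] = d·G[:,7] = (11000101010)·(00001111111) mod 2 = 0+0+0+0+0+1+0+1+0+1+0 mod 2 = 1
  c[8] = d·G[:,8] = (11000101010)·(00001000000) mod 2 = 0+0+0+0+0+0+0+0+0+0+0 mod 2 = 0
  c[9] = d·G[:,9] = (11000101010)·(00000100000) mod 2 = 0+0+0+0+0+1+0+0+0+0+0 mod 2 = 1
  c[10] = d·G[:,10] = (11000101010)·(00000010000) mod 2 = 0+0+0+0+0+0+0+0+0+0+0 mod 2 = 0
  c[11] = d·G[:,11] = (11000101010)·(00000001000) mod 2 = 0+0+0+0+0+0+0+1+0+0+0 mod 2 = 1
  c[12] = d·G[:,12] = (11000101010)·(00000000100) mod 2 = 0+0+0+0+0+0+0+0+0+0+0 mod 2 = 0
  c[13] = d·G[:,13] = (11000101010)·(00000000010) mod 2 = 0+0+0+0+0+0+0+0+0+1+0 mod 2 = 1
  c[14] = d·G[:,14] = (11000101010)·(00000000001) mod 2 = 0+0+0+0+0+0+0+0+0+0+0 mod 2 = 0
Codeword = 011110010101010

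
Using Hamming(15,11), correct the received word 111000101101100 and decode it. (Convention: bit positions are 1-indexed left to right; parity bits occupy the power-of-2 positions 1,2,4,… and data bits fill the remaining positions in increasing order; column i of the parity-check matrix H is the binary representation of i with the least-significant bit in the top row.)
Syndrome s = H · r^T (mod 2), r = 111000101101100:
  s[0] = (101010101010101)·(111000101101100) mod 2 = 1+0+1+0+0+0+1+0+1+0+0+0+1+0+0 mod 2 = 1
  s[1] = (011001100110011)·(111000101101100) mod 2 = 0+1+1+0+0+0+1+0+0+1+0+0+0+0+0 mod 2 = 0
  s[2] = (000111100001111)·(111000101101100) mod 2 = 0+0+0+0+0+0+1+0+0+0+0+1+1+0+0 mod 2 = 1
  s[3] = (000000011111111)·(111000101101100) mod 2 = 0+0+0+0+0+0+0+0+1+1+0+1+1+0+0 mod 2 = 0
Syndrome = 1010
Column 5 of H equals this syndrome → error at bit 5 (1-indexed).
Flip bit 5: 111000101101100 → 111010101101100
Extract data bits at positions {3,5,6,7,9,10,11,12,13,14,15}: 11011101100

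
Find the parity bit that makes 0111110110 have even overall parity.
Sum of data bits: 0+1+1+1+1+1+0+1+1+0 = 7.
7 mod 2 = 1, so parity bit = 1.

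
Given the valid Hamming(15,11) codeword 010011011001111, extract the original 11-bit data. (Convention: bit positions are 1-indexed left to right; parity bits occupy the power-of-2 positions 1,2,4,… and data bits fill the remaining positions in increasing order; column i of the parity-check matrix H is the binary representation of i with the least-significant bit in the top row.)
Parity bits occupy power-of-2 positions; data bits are at positions {3,5,6,7,9,10,11,12,13,14,15} (1-indexed).
Extract: c[3]=0 c[5]=1 c[6]=1 c[7]=0 c[9]=1 c[10]=0 c[11]=0 c[12]=1 c[13]=1 c[14]=1 c[15]=1
Data = 01101001111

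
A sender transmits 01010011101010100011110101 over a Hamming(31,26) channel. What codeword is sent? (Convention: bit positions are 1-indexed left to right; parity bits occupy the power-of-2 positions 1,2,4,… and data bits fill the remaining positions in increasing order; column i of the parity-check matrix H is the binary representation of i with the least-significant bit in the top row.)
Codeword c = d · G (mod 2), d = 01010011101010100011110101:
  c[0] = d·G[:,0] = (01010011101010100011110101)·(11011010101101010101010101) mod 2 = 0+1+0+1+0+0+1+0+1+0+1+0+0+0+0+0+0+0+0+1+0+1+0+1+0+1 mod 2 = 1
  c[1] = d·G[:,1] = (01010011101010100011110101)·(10110110011011001100110011) mod 2 = 0+0+0+1+0+0+1+0+0+0+1+0+1+0+0+0+0+0+0+0+1+1+0+0+0+1 mod 2 = 1
  c[2] = d·G[:,2] = (01010011101010100011110101)·(10000000000000000000000000) mod 2 = 0+0+0+0+0+0+0+0+0+0+0+0+0+0+0+0+0+0+0+0+0+0+0+0+0+0 mod 2 = 0
  c[3] = d·G[:,3] = (01010011101010100011110101)·(01110001111000111100001111) mod 2 = 0+1+0+1+0+0+0+1+1+0+1+0+0+0+1+0+0+0+0+0+0+0+0+1+0+1 mod 2 = 0
  c[4] = d·G[:,4] = (01010011101010100011110101)·(01000000000000000000000000) mod 2 = 0+1+0+0+0+0+0+0+0+0+0+0+0+0+0+0+0+0+0+0+0+0+0+0+0+0 mod 2 = 1
  c[5] = d·G[:,5] = (01010011101010100011110101)·(00100000000000000000000000) mod 2 = 0+0+0+0+0+0+0+0+0+0+0+0+0+0+0+0+0+0+0+0+0+0+0+0+0+0 mod 2 = 0
  c[6] = d·G[:,6] = (01010011101010100011110101)·(00010000000000000000000000) mod 2 = 0+0+0+1+0+0+0+0+0+0+0+0+0+0+0+0+0+0+0+0+0+0+0+0+0+0 mod 2 = 1
  c[7] = d·G[:,7] = (01010011101010100011110101)·(00001111111000000011111111) mod 2 = 0+0+0+0+0+0+1+1+1+0+1+0+0+0+0+0+0+0+1+1+1+1+0+1+0+1 mod 2 = 0
  c[8] = d·G[:,8] = (01010011101010100011110101)·(00001000000000000000000000) mod 2 = 0+0+0+0+0+0+0+0+0+0+0+0+0+0+0+0+0+0+0+0+0+0+0+0+0+0 mod 2 = 0
  c[9] = d·G[:,9] = (01010011101010100011110101)·(00000100000000000000000000) mod 2 = 0+0+0+0+0+0+0+0+0+0+0+0+0+0+0+0+0+0+0+0+0+0+0+0+0+0 mod 2 = 0
  c[10] = d·G[:,10] = (01010011101010100011110101)·(00000010000000000000000000) mod 2 = 0+0+0+0+0+0+1+0+0+0+0+0+0+0+0+0+0+0+0+0+0+0+0+0+0+0 mod 2 = 1
  c[11] = d·G[:,11] = (01010011101010100011110101)·(00000001000000000000000000) mod 2 = 0+0+0+0+0+0+0+1+0+0+0+0+0+0+0+0+0+0+0+0+0+0+0+0+0+0 mod 2 = 1
  c[12] = d·G[:,12] = (01010011101010100011110101)·(00000000100000000000000000) mod 2 = 0+0+0+0+0+0+0+0+1+0+0+0+0+0+0+0+0+0+0+0+0+0+0+0+0+0 mod 2 = 1
  c[13] = d·G[:,13] = (01010011101010100011110101)·(00000000010000000000000000) mod 2 = 0+0+0+0+0+0+0+0+0+0+0+0+0+0+0+0+0+0+0+0+0+0+0+0+0+0 mod 2 = 0
  c[14] = d·G[:,14] = (01010011101010100011110101)·(00000000001000000000000000) mod 2 = 0+0+0+0+0+0+0+0+0+0+1+0+0+0+0+0+0+0+0+0+0+0+0+0+0+0 mod 2 = 1
  c[15] = d·G[:,15] = (01010011101010100011110101)·(00000000000111111111111111) mod 2 = 0+0+0+0+0+0+0+0+0+0+0+0+1+0+1+0+0+0+1+1+1+1+0+1+0+1 mod 2 = 0
  c[16] = d·G[:,16] = (01010011101010100011110101)·(00000000000100000000000000) mod 2 = 0+0+0+0+0+0+0+0+0+0+0+0+0+0+0+0+0+0+0+0+0+0+0+0+0+0 mod 2 = 0
  c[17] = d·G[:,17] = (01010011101010100011110101)·(00000000000010000000000000) mod 2 = 0+0+0+0+0+0+0+0+0+0+0+0+1+0+0+0+0+0+0+0+0+0+0+0+0+0 mod 2 = 1
  c[18] = d·G[:,18] = (01010011101010100011110101)·(00000000000001000000000000) mod 2 = 0+0+0+0+0+0+0+0+0+0+0+0+0+0+0+0+0+0+0+0+0+0+0+0+0+0 mod 2 = 0
  c[19] = d·G[:,19] = (01010011101010100011110101)·(00000000000000100000000000) mod 2 = 0+0+0+0+0+0+0+0+0+0+0+0+0+0+1+0+0+0+0+0+0+0+0+0+0+0 mod 2 = 1
  c[20] = d·G[:,20] = (01010011101010100011110101)·(00000000000000010000000000) mod 2 = 0+0+0+0+0+0+0+0+0+0+0+0+0+0+0+0+0+0+0+0+0+0+0+0+0+0 mod 2 = 0
  c[21] = d·G[:,21] = (01010011101010100011110101)·(00000000000000001000000000) mod 2 = 0+0+0+0+0+0+0+0+0+0+0+0+0+0+0+0+0+0+0+0+0+0+0+0+0+0 mod 2 = 0
  c[22] = d·G[:,22] = (01010011101010100011110101)·(00000000000000000100000000) mod 2 = 0+0+0+0+0+0+0+0+0+0+0+0+0+0+0+0+0+0+0+0+0+0+0+0+0+0 mod 2 = 0
  c[23] = d·G[:,23] = (01010011101010100011110101)·(00000000000000000010000000) mod 2 = 0+0+0+0+0+0+0+0+0+0+0+0+0+0+0+0+0+0+1+0+0+0+0+0+0+0 mod 2 = 1
  c[24] = d·G[:,24] = (01010011101010100011110101)·(00000000000000000001000000) mod 2 = 0+0+0+0+0+0+0+0+0+0+0+0+0+0+0+0+0+0+0+1+0+0+0+0+0+0 mod 2 = 1
  c[25] = d·G[:,25] = (01010011101010100011110101)·(00000000000000000000100000) mod 2 = 0+0+0+0+0+0+0+0+0+0+0+0+0+0+0+0+0+0+0+0+1+0+0+0+0+0 mod 2 = 1
  c[26] = d·G[:,26] = (01010011101010100011110101)·(00000000000000000000010000) mod 2 = 0+0+0+0+0+0+0+0+0+0+0+0+0+0+0+0+0+0+0+0+0+1+0+0+0+0 mod 2 = 1
  c[27] = d·G[:,27] = (01010011101010100011110101)·(00000000000000000000001000) mod 2 = 0+0+0+0+0+0+0+0+0+0+0+0+0+0+0+0+0+0+0+0+0+0+0+0+0+0 mod 2 = 0
  c[28] = d·G[:,28] = (01010011101010100011110101)·(00000000000000000000000100) mod 2 = 0+0+0+0+0+0+0+0+0+0+0+0+0+0+0+0+0+0+0+0+0+0+0+1+0+0 mod 2 = 1
  c[29] = d·G[:,29] = (01010011101010100011110101)·(00000000000000000000000010) mod 2 = 0+0+0+0+0+0+0+0+0+0+0+0+0+0+0+0+0+0+0+0+0+0+0+0+0+0 mod 2 = 0
  c[30] = d·G[:,30] = (01010011101010100011110101)·(00000000000000000000000001) mod 2 = 0+0+0+0+0+0+0+0+0+0+0+0+0+0+0+0+0+0+0+0+0+0+0+0+0+1 mod 2 = 1
Codeword = 1100101000111010010100011110101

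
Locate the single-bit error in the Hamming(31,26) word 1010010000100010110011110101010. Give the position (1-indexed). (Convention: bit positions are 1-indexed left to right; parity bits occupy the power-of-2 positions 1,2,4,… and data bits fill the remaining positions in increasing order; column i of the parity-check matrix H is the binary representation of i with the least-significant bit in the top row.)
Syndrome s = H · r^T (mod 2), r = 1010010000100010110011110101010:
  s[0] = (1010101010101010101010101010101)·(1010010000100010110011110101010) mod 2 = 1+0+1+0+0+0+0+0+0+0+1+0+0+0+1+0+1+0+0+0+1+0+1+0+0+0+0+0+0+0+0 mod 2 = 1
  s[1] = (0110011001100110011001100110011)·(1010010000100010110011110101010) mod 2 = 0+0+1+0+0+1+0+0+0+0+1+0+0+0+1+0+0+1+0+0+0+1+1+0+0+1+0+0+0+1+0 mod 2 = 1
  s[2] = (0001111000011110000111100001111)·(1010010000100010110011110101010) mod 2 = 0+0+0+0+0+1+0+0+0+0+0+0+0+0+1+0+0+0+0+0+1+1+1+0+0+0+0+1+0+1+0 mod 2 = 1
  s[3] = (0000000111111110000000011111111)·(1010010000100010110011110101010) mod 2 = 0+0+0+0+0+0+0+0+0+0+1+0+0+0+1+0+0+0+0+0+0+0+0+1+0+1+0+1+0+1+0 mod 2 = 0
  s[4] = (0000000000000001111111111111111)·(1010010000100010110011110101010) mod 2 = 0+0+0+0+0+0+0+0+0+0+0+0+0+0+0+0+1+1+0+0+1+1+1+1+0+1+0+1+0+1+0 mod 2 = 1
Syndrome = 11101
Column i of H is the binary representation of i, so the syndrome is the binary index of the flipped bit.
Read s = 11101 with s[0] as LSB: 1·2^0 + 1·2^1 + 1·2^2 + 0·2^3 + 1·2^4 = 23.
Error is at bit position 23.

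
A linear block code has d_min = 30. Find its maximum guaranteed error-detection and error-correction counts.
(a) Detection requires d_min ≥ e+1, so e ≤ d_min − 1 = 29.
(b) Correction requires d_min ≥ 2t+1, so t ≤ ⌊(d_min − 1)/2⌋ = ⌊29/2⌋ = 14.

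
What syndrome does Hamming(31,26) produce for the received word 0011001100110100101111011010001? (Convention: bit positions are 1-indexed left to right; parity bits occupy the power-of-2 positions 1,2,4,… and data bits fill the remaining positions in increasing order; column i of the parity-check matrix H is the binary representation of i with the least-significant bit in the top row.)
Syndrome s = H · r^T (mod 2), r = 0011001100110100101111011010001:
  s[0] = (1010101010101010101010101010101)·(0011001100110100101111011010001) mod 2 = 0+0+1+0+0+0+1+0+0+0+1+0+0+0+0+0+1+0+1+0+1+0+0+0+1+0+1+0+0+0+1 mod 2 = 1
  s[1] = (0110011001100110011001100110011)·(0011001100110100101111011010001) mod 2 = 0+0+1+0+0+0+1+0+0+0+1+0+0+1+0+0+0+0+1+0+0+1+0+0+0+0+1+0+0+0+1 mod 2 = 0
  s[2] = (0001111000011110000111100001111)·(0011001100110100101111011010001) mod 2 = 0+0+0+1+0+0+1+0+0+0+0+1+0+1+0+0+0+0+0+1+1+1+0+0+0+0+0+0+0+0+1 mod 2 = 0
  s[3] = (0000000111111110000000011111111)·(0011001100110100101111011010001) mod 2 = 0+0+0+0+0+0+0+1+0+0+1+1+0+1+0+0+0+0+0+0+0+0+0+1+1+0+1+0+0+0+1 mod 2 = 0
  s[4] = (0000000000000001111111111111111)·(0011001100110100101111011010001) mod 2 = 0+0+0+0+0+0+0+0+0+0+0+0+0+0+0+0+1+0+1+1+1+1+0+1+1+0+1+0+0+0+1 mod 2 = 1
Syndrome = 10001
Non-zero syndrome: error at position 17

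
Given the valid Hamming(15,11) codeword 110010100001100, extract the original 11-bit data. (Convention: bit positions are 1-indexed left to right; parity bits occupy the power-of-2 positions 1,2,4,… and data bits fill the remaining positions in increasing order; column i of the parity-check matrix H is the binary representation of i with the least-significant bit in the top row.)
Parity bits occupy power-of-2 positions; data bits are at positions {3,5,6,7,9,10,11,12,13,14,15} (1-indexed).
Extract: c[3]=0 c[5]=1 c[6]=0 c[7]=1 c[9]=0 c[10]=0 c[11]=0 c[12]=1 c[13]=1 c[14]=0 c[15]=0
Data = 01010001100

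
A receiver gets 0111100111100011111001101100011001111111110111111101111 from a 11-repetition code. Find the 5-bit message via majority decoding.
Split into 11-bit blocks and majority-vote each:
  block 1 = 01111001111: 8 ones, 3 zeros → 1
  block 2 = 00011111001: 6 ones, 5 zeros → 1
  block 3 = 10110001100: 5 ones, 6 zeros → 0
  block 4 = 11111111101: 10 ones, 1 zeros → 1
  block 5 = 11111101111: 10 ones, 1 zeros → 1
Decoded = 11011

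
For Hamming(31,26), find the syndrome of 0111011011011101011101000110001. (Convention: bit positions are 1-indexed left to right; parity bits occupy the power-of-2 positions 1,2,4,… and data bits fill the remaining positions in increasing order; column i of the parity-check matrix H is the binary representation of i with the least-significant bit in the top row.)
Syndrome s = H · r^T (mod 2), r = 0111011011011101011101000110001:
  s[0] = (1010101010101010101010101010101)·(0111011011011101011101000110001) mod 2 = 0+0+1+0+0+0+1+0+1+0+0+0+1+0+0+0+0+0+1+0+0+0+0+0+0+0+1+0+0+0+1 mod 2 = 1
  s[1] = (0110011001100110011001100110011)·(0111011011011101011101000110001) mod 2 = 0+1+1+0+0+1+1+0+0+1+0+0+0+1+0+0+0+1+1+0+0+1+0+0+0+1+1+0+0+0+1 mod 2 = 0
  s[2] = (0001111000011110000111100001111)·(0111011011011101011101000110001) mod 2 = 0+0+0+1+0+1+1+0+0+0+0+1+1+1+0+0+0+0+0+1+0+1+0+0+0+0+0+0+0+0+1 mod 2 = 1
  s[3] = (0000000111111110000000011111111)·(0111011011011101011101000110001) mod 2 = 0+0+0+0+0+0+0+0+1+1+0+1+1+1+0+0+0+0+0+0+0+0+0+0+0+1+1+0+0+0+1 mod 2 = 0
  s[4] = (0000000000000001111111111111111)·(0111011011011101011101000110001) mod 2 = 0+0+0+0+0+0+0+0+0+0+0+0+0+0+0+1+0+1+1+1+0+1+0+0+0+1+1+0+0+0+1 mod 2 = 0
Syndrome = 10100
Non-zero syndrome: error at position 5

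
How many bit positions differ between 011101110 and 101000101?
XOR = 110101011, count of 1s = 6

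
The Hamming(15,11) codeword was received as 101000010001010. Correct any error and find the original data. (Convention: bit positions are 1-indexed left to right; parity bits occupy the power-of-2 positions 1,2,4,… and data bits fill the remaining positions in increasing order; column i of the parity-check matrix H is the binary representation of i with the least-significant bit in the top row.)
Syndrome s = H · r^T (mod 2), r = 101000010001010:
  s[0] = (101010101010101)·(101000010001010) mod 2 = 1+0+1+0+0+0+0+0+0+0+0+0+0+0+0 mod 2 = 0
  s[1] = (011001100110011)·(101000010001010) mod 2 = 0+0+1+0+0+0+0+0+0+0+0+0+0+1+0 mod 2 = 0
  s[2] = (000111100001111)·(101000010001010) mod 2 = 0+0+0+0+0+0+0+0+0+0+0+1+0+1+0 mod 2 = 0
  s[3] = (000000011111111)·(101000010001010) mod 2 = 0+0+0+0+0+0+0+1+0+0+0+1+0+1+0 mod 2 = 1
Syndrome = 0001
Column 8 of H equals this syndrome → error at bit 8 (1-indexed).
Flip bit 8: 101000010001010 → 101000000001010
Extract data bits at positions {3,5,6,7,9,10,11,12,13,14,15}: 10000001010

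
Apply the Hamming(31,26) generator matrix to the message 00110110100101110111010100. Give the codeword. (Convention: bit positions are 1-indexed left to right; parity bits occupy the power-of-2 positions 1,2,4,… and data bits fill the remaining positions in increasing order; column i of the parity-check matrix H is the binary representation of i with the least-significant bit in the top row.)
Codeword c = d · G (mod 2), d = 00110110100101110111010100:
  c[0] = d·G[:,0] = (00110110100101110111010100)·(11011010101101010101010101) mod 2 = 0+0+0+1+0+0+1+0+1+0+0+1+0+1+0+1+0+1+0+1+0+1+0+1+0+0 mod 2 = 0
  c[1] = d·G[:,1] = (00110110100101110111010100)·(10110110011011001100110011) mod 2 = 0+0+1+1+0+1+1+0+0+0+0+0+0+1+0+0+0+1+0+0+0+1+0+0+0+0 mod 2 = 1
  c[2] = d·G[:,2] = (00110110100101110111010100)·(10000000000000000000000000) mod 2 = 0+0+0+0+0+0+0+0+0+0+0+0+0+0+0+0+0+0+0+0+0+0+0+0+0+0 mod 2 = 0
  c[3] = d·G[:,3] = (00110110100101110111010100)·(01110001111000111100001111) mod 2 = 0+0+1+1+0+0+0+0+1+0+0+0+0+0+1+1+0+1+0+0+0+0+0+1+0+0 mod 2 = 1
  c[4] = d·G[:,4] = (00110110100101110111010100)·(01000000000000000000000000) mod 2 = 0+0+0+0+0+0+0+0+0+0+0+0+0+0+0+0+0+0+0+0+0+0+0+0+0+0 mod 2 = 0
  c[5] = d·G[:,5] = (00110110100101110111010100)·(00100000000000000000000000) mod 2 = 0+0+1+0+0+0+0+0+0+0+0+0+0+0+0+0+0+0+0+0+0+0+0+0+0+0 mod 2 = 1
  c[6] = d·G[:,6] = (00110110100101110111010100)·(00010000000000000000000000) mod 2 = 0+0+0+1+0+0+0+0+0+0+0+0+0+0+0+0+0+0+0+0+0+0+0+0+0+0 mod 2 = 1
  c[7] = d·G[:,7] = (00110110100101110111010100)·(00001111111000000011111111) mod 2 = 0+0+0+0+0+1+1+0+1+0+0+0+0+0+0+0+0+0+1+1+0+1+0+1+0+0 mod 2 = 1
  c[8] = d·G[:,8] = (00110110100101110111010100)·(00001000000000000000000000) mod 2 = 0+0+0+0+0+0+0+0+0+0+0+0+0+0+0+0+0+0+0+0+0+0+0+0+0+0 mod 2 = 0
  c[9] = d·G[:,9] = (00110110100101110111010100)·(00000100000000000000000000) mod 2 = 0+0+0+0+0+1+0+0+0+0+0+0+0+0+0+0+0+0+0+0+0+0+0+0+0+0 mod 2 = 1
  c[10] = d·G[:,10] = (00110110100101110111010100)·(00000010000000000000000000) mod 2 = 0+0+0+0+0+0+1+0+0+0+0+0+0+0+0+0+0+0+0+0+0+0+0+0+0+0 mod 2 = 1
  c[11] = d·G[:,11] = (00110110100101110111010100)·(00000001000000000000000000) mod 2 = 0+0+0+0+0+0+0+0+0+0+0+0+0+0+0+0+0+0+0+0+0+0+0+0+0+0 mod 2 = 0
  c[12] = d·G[:,12] = (00110110100101110111010100)·(00000000100000000000000000) mod 2 = 0+0+0+0+0+0+0+0+1+0+0+0+0+0+0+0+0+0+0+0+0+0+0+0+0+0 mod 2 = 1
  c[13] = d·G[:,13] = (00110110100101110111010100)·(00000000010000000000000000) mod 2 = 0+0+0+0+0+0+0+0+0+0+0+0+0+0+0+0+0+0+0+0+0+0+0+0+0+0 mod 2 = 0
  c[14] = d·G[:,14] = (00110110100101110111010100)·(00000000001000000000000000) mod 2 = 0+0+0+0+0+0+0+0+0+0+0+0+0+0+0+0+0+0+0+0+0+0+0+0+0+0 mod 2 = 0
  c[15] = d·G[:,15] = (00110110100101110111010100)·(00000000000111111111111111) mod 2 = 0+0+0+0+0+0+0+0+0+0+0+1+0+1+1+1+0+1+1+1+0+1+0+1+0+0 mod 2 = 1
  c[16] = d·G[:,16] = (00110110100101110111010100)·(00000000000100000000000000) mod 2 = 0+0+0+0+0+0+0+0+0+0+0+1+0+0+0+0+0+0+0+0+0+0+0+0+0+0 mod 2 = 1
  c[17] = d·G[:,17] = (00110110100101110111010100)·(00000000000010000000000000) mod 2 = 0+0+0+0+0+0+0+0+0+0+0+0+0+0+0+0+0+0+0+0+0+0+0+0+0+0 mod 2 = 0
  c[18] = d·G[:,18] = (00110110100101110111010100)·(00000000000001000000000000) mod 2 = 0+0+0+0+0+0+0+0+0+0+0+0+0+1+0+0+0+0+0+0+0+0+0+0+0+0 mod 2 = 1
  c[19] = d·G[:,19] = (00110110100101110111010100)·(00000000000000100000000000) mod 2 = 0+0+0+0+0+0+0+0+0+0+0+0+0+0+1+0+0+0+0+0+0+0+0+0+0+0 mod 2 = 1
  c[20] = d·G[:,20] = (00110110100101110111010100)·(00000000000000010000000000) mod 2 = 0+0+0+0+0+0+0+0+0+0+0+0+0+0+0+1+0+0+0+0+0+0+0+0+0+0 mod 2 = 1
  c[21] = d·G[:,21] = (00110110100101110111010100)·(00000000000000001000000000) mod 2 = 0+0+0+0+0+0+0+0+0+0+0+0+0+0+0+0+0+0+0+0+0+0+0+0+0+0 mod 2 = 0
  c[22] = d·G[:,22] = (00110110100101110111010100)·(00000000000000000100000000) mod 2 = 0+0+0+0+0+0+0+0+0+0+0+0+0+0+0+0+0+1+0+0+0+0+0+0+0+0 mod 2 = 1
  c[23] = d·G[:,23] = (00110110100101110111010100)·(00000000000000000010000000) mod 2 = 0+0+0+0+0+0+0+0+0+0+0+0+0+0+0+0+0+0+1+0+0+0+0+0+0+0 mod 2 = 1
  c[24] = d·G[:,24] = (00110110100101110111010100)·(00000000000000000001000000) mod 2 = 0+0+0+0+0+0+0+0+0+0+0+0+0+0+0+0+0+0+0+1+0+0+0+0+0+0 mod 2 = 1
  c[25] = d·G[:,25] = (00110110100101110111010100)·(00000000000000000000100000) mod 2 = 0+0+0+0+0+0+0+0+0+0+0+0+0+0+0+0+0+0+0+0+0+0+0+0+0+0 mod 2 = 0
  c[26] = d·G[:,26] = (00110110100101110111010100)·(00000000000000000000010000) mod 2 = 0+0+0+0+0+0+0+0+0+0+0+0+0+0+0+0+0+0+0+0+0+1+0+0+0+0 mod 2 = 1
  c[27] = d·G[:,27] = (00110110100101110111010100)·(00000000000000000000001000) mod 2 = 0+0+0+0+0+0+0+0+0+0+0+0+0+0+0+0+0+0+0+0+0+0+0+0+0+0 mod 2 = 0
  c[28] = d·G[:,28] = (00110110100101110111010100)·(00000000000000000000000100) mod 2 = 0+0+0+0+0+0+0+0+0+0+0+0+0+0+0+0+0+0+0+0+0+0+0+1+0+0 mod 2 = 1
  c[29] = d·G[:,29] = (00110110100101110111010100)·(00000000000000000000000010) mod 2 = 0+0+0+0+0+0+0+0+0+0+0+0+0+0+0+0+0+0+0+0+0+0+0+0+0+0 mod 2 = 0
  c[30] = d·G[:,30] = (00110110100101110111010100)·(00000000000000000000000001) mod 2 = 0+0+0+0+0+0+0+0+0+0+0+0+0+0+0+0+0+0+0+0+0+0+0+0+0+0 mod 2 = 0
Codeword = 0101011101101001101110111010100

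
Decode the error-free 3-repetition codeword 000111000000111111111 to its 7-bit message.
Split into 3-bit blocks: 000 111 000 000 111 111 111
Data = 0100111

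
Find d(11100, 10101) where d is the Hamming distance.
XOR = 01001, count of 1s = 2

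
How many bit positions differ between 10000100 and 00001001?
XOR = 10001101, count of 1s = 4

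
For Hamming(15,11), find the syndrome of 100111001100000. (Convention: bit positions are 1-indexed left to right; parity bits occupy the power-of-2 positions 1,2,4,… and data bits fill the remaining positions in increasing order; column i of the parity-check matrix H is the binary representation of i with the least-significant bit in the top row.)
Syndrome s = H · r^T (mod 2), r = 100111001100000:
  s[0] = (101010101010101)·(100111001100000) mod 2 = 1+0+0+0+1+0+0+0+1+0+0+0+0+0+0 mod 2 = 1
  s[1] = (011001100110011)·(100111001100000) mod 2 = 0+0+0+0+0+1+0+0+0+1+0+0+0+0+0 mod 2 = 0
  s[2] = (000111100001111)·(100111001100000) mod 2 = 0+0+0+1+1+1+0+0+0+0+0+0+0+0+0 mod 2 = 1
  s[3] = (000000011111111)·(100111001100000) mod 2 = 0+0+0+0+0+0+0+0+1+1+0+0+0+0+0 mod 2 = 0
Syndrome = 1010
Non-zero syndrome: error at position 5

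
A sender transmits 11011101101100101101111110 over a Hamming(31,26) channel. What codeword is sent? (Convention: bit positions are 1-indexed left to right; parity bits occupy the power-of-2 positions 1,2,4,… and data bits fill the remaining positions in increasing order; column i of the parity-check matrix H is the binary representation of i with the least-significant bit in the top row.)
Codeword c = d · G (mod 2), d = 11011101101100101101111110:
  c[0] = d·G[:,0] = (11011101101100101101111110)·(11011010101101010101010101) mod 2 = 1+1+0+1+1+0+0+0+1+0+1+1+0+0+0+0+0+1+0+1+0+1+0+1+0+0 mod 2 = 1
  c[1] = d·G[:,1] = (11011101101100101101111110)·(10110110011011001100110011) mod 2 = 1+0+0+1+0+1+0+0+0+0+1+0+0+0+0+0+1+1+0+0+1+1+0+0+1+0 mod 2 = 1
  c[2] = d·G[:,2] = (11011101101100101101111110)·(10000000000000000000000000) mod 2 = 1+0+0+0+0+0+0+0+0+0+0+0+0+0+0+0+0+0+0+0+0+0+0+0+0+0 mod 2 = 1
  c[3] = d·G[:,3] = (11011101101100101101111110)·(01110001111000111100001111) mod 2 = 0+1+0+1+0+0+0+1+1+0+1+0+0+0+1+0+1+1+0+0+0+0+1+1+1+0 mod 2 = 1
  c[4] = d·G[:,4] = (11011101101100101101111110)·(01000000000000000000000000) mod 2 = 0+1+0+0+0+0+0+0+0+0+0+0+0+0+0+0+0+0+0+0+0+0+0+0+0+0 mod 2 = 1
  c[5] = d·G[:,5] = (11011101101100101101111110)·(00100000000000000000000000) mod 2 = 0+0+0+0+0+0+0+0+0+0+0+0+0+0+0+0+0+0+0+0+0+0+0+0+0+0 mod 2 = 0
  c[6] = d·G[:,6] = (11011101101100101101111110)·(00010000000000000000000000) mod 2 = 0+0+0+1+0+0+0+0+0+0+0+0+0+0+0+0+0+0+0+0+0+0+0+0+0+0 mod 2 = 1
  c[7] = d·G[:,7] = (11011101101100101101111110)·(00001111111000000011111111) mod 2 = 0+0+0+0+1+1+0+1+1+0+1+0+0+0+0+0+0+0+0+1+1+1+1+1+1+0 mod 2 = 1
  c[8] = d·G[:,8] = (11011101101100101101111110)·(00001000000000000000000000) mod 2 = 0+0+0+0+1+0+0+0+0+0+0+0+0+0+0+0+0+0+0+0+0+0+0+0+0+0 mod 2 = 1
  c[9] = d·G[:,9] = (11011101101100101101111110)·(00000100000000000000000000) mod 2 = 0+0+0+0+0+1+0+0+0+0+0+0+0+0+0+0+0+0+0+0+0+0+0+0+0+0 mod 2 = 1
  c[10] = d·G[:,10] = (11011101101100101101111110)·(00000010000000000000000000) mod 2 = 0+0+0+0+0+0+0+0+0+0+0+0+0+0+0+0+0+0+0+0+0+0+0+0+0+0 mod 2 = 0
  c[11] = d·G[:,11] = (11011101101100101101111110)·(00000001000000000000000000) mod 2 = 0+0+0+0+0+0+0+1+0+0+0+0+0+0+0+0+0+0+0+0+0+0+0+0+0+0 mod 2 = 1
  c[12] = d·G[:,12] = (11011101101100101101111110)·(00000000100000000000000000) mod 2 = 0+0+0+0+0+0+0+0+1+0+0+0+0+0+0+0+0+0+0+0+0+0+0+0+0+0 mod 2 = 1
  c[13] = d·G[:,13] = (11011101101100101101111110)·(00000000010000000000000000) mod 2 = 0+0+0+0+0+0+0+0+0+0+0+0+0+0+0+0+0+0+0+0+0+0+0+0+0+0 mod 2 = 0
  c[14] = d·G[:,14] = (11011101101100101101111110)·(00000000001000000000000000) mod 2 = 0+0+0+0+0+0+0+0+0+0+1+0+0+0+0+0+0+0+0+0+0+0+0+0+0+0 mod 2 = 1
  c[15] = d·G[:,15] = (11011101101100101101111110)·(00000000000111111111111111) mod 2 = 0+0+0+0+0+0+0+0+0+0+0+1+0+0+1+0+1+1+0+1+1+1+1+1+1+0 mod 2 = 0
  c[16] = d·G[:,16] = (11011101101100101101111110)·(00000000000100000000000000) mod 2 = 0+0+0+0+0+0+0+0+0+0+0+1+0+0+0+0+0+0+0+0+0+0+0+0+0+0 mod 2 = 1
  c[17] = d·G[:,17] = (11011101101100101101111110)·(00000000000010000000000000) mod 2 = 0+0+0+0+0+0+0+0+0+0+0+0+0+0+0+0+0+0+0+0+0+0+0+0+0+0 mod 2 = 0
  c[18] = d·G[:,18] = (11011101101100101101111110)·(00000000000001000000000000) mod 2 = 0+0+0+0+0+0+0+0+0+0+0+0+0+0+0+0+0+0+0+0+0+0+0+0+0+0 mod 2 = 0
  c[19] = d·G[:,19] = (11011101101100101101111110)·(00000000000000100000000000) mod 2 = 0+0+0+0+0+0+0+0+0+0+0+0+0+0+1+0+0+0+0+0+0+0+0+0+0+0 mod 2 = 1
  c[20] = d·G[:,20] = (11011101101100101101111110)·(00000000000000010000000000) mod 2 = 0+0+0+0+0+0+0+0+0+0+0+0+0+0+0+0+0+0+0+0+0+0+0+0+0+0 mod 2 = 0
  c[21] = d·G[:,21] = (11011101101100101101111110)·(00000000000000001000000000) mod 2 = 0+0+0+0+0+0+0+0+0+0+0+0+0+0+0+0+1+0+0+0+0+0+0+0+0+0 mod 2 = 1
  c[22] = d·G[:,22] = (11011101101100101101111110)·(00000000000000000100000000) mod 2 = 0+0+0+0+0+0+0+0+0+0+0+0+0+0+0+0+0+1+0+0+0+0+0+0+0+0 mod 2 = 1
  c[23] = d·G[:,23] = (11011101101100101101111110)·(00000000000000000010000000) mod 2 = 0+0+0+0+0+0+0+0+0+0+0+0+0+0+0+0+0+0+0+0+0+0+0+0+0+0 mod 2 = 0
  c[24] = d·G[:,24] = (11011101101100101101111110)·(00000000000000000001000000) mod 2 = 0+0+0+0+0+0+0+0+0+0+0+0+0+0+0+0+0+0+0+1+0+0+0+0+0+0 mod 2 = 1
  c[25] = d·G[:,25] = (11011101101100101101111110)·(00000000000000000000100000) mod 2 = 0+0+0+0+0+0+0+0+0+0+0+0+0+0+0+0+0+0+0+0+1+0+0+0+0+0 mod 2 = 1
  c[26] = d·G[:,26] = (11011101101100101101111110)·(00000000000000000000010000) mod 2 = 0+0+0+0+0+0+0+0+0+0+0+0+0+0+0+0+0+0+0+0+0+1+0+0+0+0 mod 2 = 1
  c[27] = d·G[:,27] = (11011101101100101101111110)·(00000000000000000000001000) mod 2 = 0+0+0+0+0+0+0+0+0+0+0+0+0+0+0+0+0+0+0+0+0+0+1+0+0+0 mod 2 = 1
  c[28] = d·G[:,28] = (11011101101100101101111110)·(00000000000000000000000100) mod 2 = 0+0+0+0+0+0+0+0+0+0+0+0+0+0+0+0+0+0+0+0+0+0+0+1+0+0 mod 2 = 1
  c[29] = d·G[:,29] = (11011101101100101101111110)·(00000000000000000000000010) mod 2 = 0+0+0+0+0+0+0+0+0+0+0+0+0+0+0+0+0+0+0+0+0+0+0+0+1+0 mod 2 = 1
  c[30] = d·G[:,30] = (11011101101100101101111110)·(00000000000000000000000001) mod 2 = 0+0+0+0+0+0+0+0+0+0+0+0+0+0+0+0+0+0+0+0+0+0+0+0+0+0 mod 2 = 0
Codeword = 1111101111011010100101101111110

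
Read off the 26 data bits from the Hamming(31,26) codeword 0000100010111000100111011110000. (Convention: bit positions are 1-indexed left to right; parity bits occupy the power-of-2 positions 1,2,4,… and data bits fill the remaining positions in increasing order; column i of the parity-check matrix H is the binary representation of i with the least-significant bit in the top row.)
Parity bits occupy power-of-2 positions; data bits are at positions {3,5,6,7,9,10,11,12,13,14,15,17,18,19,20,21,22,23,24,25,26,27,28,29,30,31} (1-indexed).
Extract: c[3]=0 c[5]=1 c[6]=0 c[7]=0 c[9]=1 c[10]=0 c[11]=1 c[12]=1 c[13]=1 c[14]=0 c[15]=0 c[17]=1 c[18]=0 c[19]=0 c[20]=1 c[21]=1 c[22]=1 c[23]=0 c[24]=1 c[25]=1 c[26]=1 c[27]=1 c[28]=0 c[29]=0 c[30]=0 c[31]=0
Data = 01001011100100111011110000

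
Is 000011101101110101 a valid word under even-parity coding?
Sum of all bits: 0+0+0+0+1+1+1+0+1+1+0+1+1+1+0+1+0+1 = 10; 10 mod 2 = 0. Result is 0 → valid parity.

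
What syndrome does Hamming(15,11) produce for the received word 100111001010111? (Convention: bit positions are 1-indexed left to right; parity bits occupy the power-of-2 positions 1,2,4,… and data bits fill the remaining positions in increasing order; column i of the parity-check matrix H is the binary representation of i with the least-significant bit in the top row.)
Syndrome s = H · r^T (mod 2), r = 100111001010111:
  s[0] = (101010101010101)·(100111001010111) mod 2 = 1+0+0+0+1+0+0+0+1+0+1+0+1+0+1 mod 2 = 0
  s[1] = (011001100110011)·(100111001010111) mod 2 = 0+0+0+0+0+1+0+0+0+0+1+0+0+1+1 mod 2 = 0
  s[2] = (000111100001111)·(100111001010111) mod 2 = 0+0+0+1+1+1+0+0+0+0+0+0+1+1+1 mod 2 = 0
  s[3] = (000000011111111)·(100111001010111) mod 2 = 0+0+0+0+0+0+0+0+1+0+1+0+1+1+1 mod 2 = 1
Syndrome = 0001
Non-zero syndrome: error at position 8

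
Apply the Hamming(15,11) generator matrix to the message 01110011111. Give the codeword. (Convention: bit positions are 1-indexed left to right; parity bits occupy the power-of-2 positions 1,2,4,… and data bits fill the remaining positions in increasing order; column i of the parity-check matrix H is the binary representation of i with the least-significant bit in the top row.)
Codeword c = d · G (mod 2), d = 01110011111:
  c[0] = d·G[:,0] = (01110011111)·(11011010101) mod 2 = 0+1+0+1+0+0+1+0+1+0+1 mod 2 = 1
  c[1] = d·G[:,1] = (01110011111)·(10110110011) mod 2 = 0+0+1+1+0+0+1+0+0+1+1 mod 2 = 1
  c[2] = d·G[:,2] = (01110011111)·(10000000000) mod 2 = 0+0+0+0+0+0+0+0+0+0+0 mod 2 = 0
  c[3] = d·G[:,3] = (01110011111)·(01110001111) mod 2 = 0+1+1+1+0+0+0+1+1+1+1 mod 2 = 1
  c[4] = d·G[:,4] = (01110011111)·(01000000000) mod 2 = 0+1+0+0+0+0+0+0+0+0+0 mod 2 = 1
  c[5] = d·G[:,5] = (01110011111)·(00100000000) mod 2 = 0+0+1+0+0+0+0+0+0+0+0 mod 2 = 1
  c[6] = d·G[:,6] = (01110011111)·(00010000000) mod 2 = 0+0+0+1+0+0+0+0+0+0+0 mod 2 = 1
  c[7] = d·G[:,7] = (01110011111)·(00001111111) mod 2 = 0+0+0+0+0+0+1+1+1+1+1 mod 2 = 1
  c[8] = d·G[:,8] = (01110011111)·(00001000000) mod 2 = 0+0+0+0+0+0+0+0+0+0+0 mod 2 = 0
  c[9] = d·G[:,9] = (01110011111)·(00000100000) mod 2 = 0+0+0+0+0+0+0+0+0+0+0 mod 2 = 0
  c[10] = d·G[:,10] = (01110011111)·(00000010000) mod 2 = 0+0+0+0+0+0+1+0+0+0+0 mod 2 = 1
  c[11] = d·G[:,11] = (01110011111)·(00000001000) mod 2 = 0+0+0+0+0+0+0+1+0+0+0 mod 2 = 1
  c[12] = d·G[:,12] = (01110011111)·(00000000100) mod 2 = 0+0+0+0+0+0+0+0+1+0+0 mod 2 = 1
  c[13] = d·G[:,13] = (01110011111)·(00000000010) mod 2 = 0+0+0+0+0+0+0+0+0+1+0 mod 2 = 1
  c[14] = d·G[:,14] = (01110011111)·(00000000001) mod 2 = 0+0+0+0+0+0+0+0+0+0+1 mod 2 = 1
Codeword = 110111110011111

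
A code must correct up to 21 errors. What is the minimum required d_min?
Correcting t errors requires d_min ≥ 2t + 1 = 2·21 + 1 = 43.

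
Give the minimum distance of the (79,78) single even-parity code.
d_min = 2 (flipping one data bit also flips the parity bit, so the two closest codewords differ in exactly 2 positions).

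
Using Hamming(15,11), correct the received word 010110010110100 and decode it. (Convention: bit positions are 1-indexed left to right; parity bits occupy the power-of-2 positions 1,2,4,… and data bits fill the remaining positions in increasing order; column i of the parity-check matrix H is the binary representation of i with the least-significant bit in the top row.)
Syndrome s = H · r^T (mod 2), r = 010110010110100:
  s[0] = (101010101010101)·(010110010110100) mod 2 = 0+0+0+0+1+0+0+0+0+0+1+0+1+0+0 mod 2 = 1
  s[1] = (011001100110011)·(010110010110100) mod 2 = 0+1+0+0+0+0+0+0+0+1+1+0+0+0+0 mod 2 = 1
  s[2] = (000111100001111)·(010110010110100) mod 2 = 0+0+0+1+1+0+0+0+0+0+0+0+1+0+0 mod 2 = 1
  s[3] = (000000011111111)·(010110010110100) mod 2 = 0+0+0+0+0+0+0+1+0+1+1+0+1+0+0 mod 2 = 0
Syndrome = 1110
Column 7 of H equals this syndrome → error at bit 7 (1-indexed).
Flip bit 7: 010110010110100 → 010110110110100
Extract data bits at positions {3,5,6,7,9,10,11,12,13,14,15}: 01010110100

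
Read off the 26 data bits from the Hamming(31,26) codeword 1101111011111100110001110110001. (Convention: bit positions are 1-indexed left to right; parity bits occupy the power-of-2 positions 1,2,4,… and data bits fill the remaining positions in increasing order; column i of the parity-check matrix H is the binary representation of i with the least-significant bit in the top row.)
Parity bits occupy power-of-2 positions; data bits are at positions {3,5,6,7,9,10,11,12,13,14,15,17,18,19,20,21,22,23,24,25,26,27,28,29,30,31} (1-indexed).
Extract: c[3]=0 c[5]=1 c[6]=1 c[7]=1 c[9]=1 c[10]=1 c[11]=1 c[12]=1 c[13]=1 c[14]=1 c[15]=0 c[17]=1 c[18]=1 c[19]=0 c[20]=0 c[21]=0 c[22]=1 c[23]=1 c[24]=1 c[25]=0 c[26]=1 c[27]=1 c[28]=0 c[29]=0 c[30]=0 c[31]=1
Data = 01111111110110001110110001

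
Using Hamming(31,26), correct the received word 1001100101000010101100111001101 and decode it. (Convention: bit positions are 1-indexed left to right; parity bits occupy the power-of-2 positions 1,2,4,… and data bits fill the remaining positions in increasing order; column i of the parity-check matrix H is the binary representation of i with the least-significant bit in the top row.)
Syndrome s = H · r^T (mod 2), r = 1001100101000010101100111001101:
  s[0] = (1010101010101010101010101010101)·(1001100101000010101100111001101) mod 2 = 1+0+0+0+1+0+0+0+0+0+0+0+0+0+1+0+1+0+1+0+0+0+1+0+1+0+0+0+1+0+1 mod 2 = 1
  s[1] = (0110011001100110011001100110011)·(1001100101000010101100111001101) mod 2 = 0+0+0+0+0+0+0+0+0+1+0+0+0+0+1+0+0+0+1+0+0+0+1+0+0+0+0+0+0+0+1 mod 2 = 1
  s[2] = (0001111000011110000111100001111)·(1001100101000010101100111001101) mod 2 = 0+0+0+1+1+0+0+0+0+0+0+0+0+0+1+0+0+0+0+1+0+0+1+0+0+0+0+1+1+0+1 mod 2 = 0
  s[3] = (0000000111111110000000011111111)·(1001100101000010101100111001101) mod 2 = 0+0+0+0+0+0+0+1+0+1+0+0+0+0+1+0+0+0+0+0+0+0+0+1+1+0+0+1+1+0+1 mod 2 = 0
  s[4] = (0000000000000001111111111111111)·(1001100101000010101100111001101) mod 2 = 0+0+0+0+0+0+0+0+0+0+0+0+0+0+0+0+1+0+1+1+0+0+1+1+1+0+0+1+1+0+1 mod 2 = 1
Syndrome = 11001
Column 19 of H equals this syndrome → error at bit 19 (1-indexed).
Flip bit 19: 1001100101000010101100111001101 → 1001100101000010100100111001101
Extract data bits at positions {3,5,6,7,9,10,11,12,13,14,15,17,18,19,20,21,22,23,24,25,26,27,28,29,30,31}: 01000100001100100111001101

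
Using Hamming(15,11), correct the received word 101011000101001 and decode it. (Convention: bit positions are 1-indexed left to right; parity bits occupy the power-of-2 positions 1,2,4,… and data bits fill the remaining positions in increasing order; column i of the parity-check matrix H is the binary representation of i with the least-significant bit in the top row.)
Syndrome s = H · r^T (mod 2), r = 101011000101001:
  s[0] = (101010101010101)·(101011000101001) mod 2 = 1+0+1+0+1+0+0+0+0+0+0+0+0+0+1 mod 2 = 0
  s[1] = (011001100110011)·(101011000101001) mod 2 = 0+0+1+0+0+1+0+0+0+1+0+0+0+0+1 mod 2 = 0
  s[2] = (000111100001111)·(101011000101001) mod 2 = 0+0+0+0+1+1+0+0+0+0+0+1+0+0+1 mod 2 = 0
  s[3] = (000000011111111)·(101011000101001) mod 2 = 0+0+0+0+0+0+0+0+0+1+0+1+0+0+1 mod 2 = 1
Syndrome = 0001
Column 8 of H equals this syndrome → error at bit 8 (1-indexed).
Flip bit 8: 101011000101001 → 101011010101001
Extract data bits at positions {3,5,6,7,9,10,11,12,13,14,15}: 11100101001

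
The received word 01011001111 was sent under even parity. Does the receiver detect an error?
Sum of received bits: 0+1+0+1+1+0+0+1+1+1+1 = 7; 7 mod 2 = 1. Result is 1 ≠ 0 → error detected.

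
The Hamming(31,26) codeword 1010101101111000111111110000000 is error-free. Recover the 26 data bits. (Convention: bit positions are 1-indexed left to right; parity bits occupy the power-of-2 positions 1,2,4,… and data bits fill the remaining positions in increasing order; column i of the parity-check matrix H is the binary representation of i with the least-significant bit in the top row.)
Parity bits occupy power-of-2 positions; data bits are at positions {3,5,6,7,9,10,11,12,13,14,15,17,18,19,20,21,22,23,24,25,26,27,28,29,30,31} (1-indexed).
Extract: c[3]=1 c[5]=1 c[6]=0 c[7]=1 c[9]=0 c[10]=1 c[11]=1 c[12]=1 c[13]=1 c[14]=0 c[15]=0 c[17]=1 c[18]=1 c[19]=1 c[20]=1 c[21]=1 c[22]=1 c[23]=1 c[24]=1 c[25]=0 c[26]=0 c[27]=0 c[28]=0 c[29]=0 c[30]=0 c[31]=0
Data = 11010111100111111110000000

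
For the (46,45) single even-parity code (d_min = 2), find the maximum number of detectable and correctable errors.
Detection only: up to d_min − 1 = 1 errors.
Correction: up to ⌊(d_min − 1)/2⌋ = ⌊1/2⌋ = 0 errors.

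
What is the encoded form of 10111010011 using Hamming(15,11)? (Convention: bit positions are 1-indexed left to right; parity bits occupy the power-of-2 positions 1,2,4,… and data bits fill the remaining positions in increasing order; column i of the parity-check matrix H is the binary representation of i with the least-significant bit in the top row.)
Codeword c = d · G (mod 2), d = 10111010011:
  c[0] = d·G[:,0] = (10111010011)·(11011010101) mod 2 = 1+0+0+1+1+0+1+0+0+0+1 mod 2 = 1
  c[1] = d·G[:,1] = (10111010011)·(10110110011) mod 2 = 1+0+1+1+0+0+1+0+0+1+1 mod 2 = 0
  c[2] = d·G[:,2] = (10111010011)·(10000000000) mod 2 = 1+0+0+0+0+0+0+0+0+0+0 mod 2 = 1
  c[3] = d·G[:,3] = (10111010011)·(01110001111) mod 2 = 0+0+1+1+0+0+0+0+0+1+1 mod 2 = 0
  c[4] = d·G[:,4] = (10111010011)·(01000000000) mod 2 = 0+0+0+0+0+0+0+0+0+0+0 mod 2 = 0
  c[5] = d·G[:,5] = (10111010011)·(00100000000) mod 2 = 0+0+1+0+0+0+0+0+0+0+0 mod 2 = 1
  c[6] = d·G[:,6] = (10111010011)·(00010000000) mod 2 = 0+0+0+1+0+0+0+0+0+0+0 mod 2 = 1
  c[7] = d·G[:,7] = (10111010011)·(00001111111) mod 2 = 0+0+0+0+1+0+1+0+0+1+1 mod 2 = 0
  c[8] = d·G[:,8] = (10111010011)·(00001000000) mod 2 = 0+0+0+0+1+0+0+0+0+0+0 mod 2 = 1
  c[9] = d·G[:,9] = (10111010011)·(00000100000) mod 2 = 0+0+0+0+0+0+0+0+0+0+0 mod 2 = 0
  c[10] = d·G[:,10] = (10111010011)·(00000010000) mod 2 = 0+0+0+0+0+0+1+0+0+0+0 mod 2 = 1
  c[11] = d·G[:,11] = (10111010011)·(00000001000) mod 2 = 0+0+0+0+0+0+0+0+0+0+0 mod 2 = 0
  c[12] = d·G[:,12] = (10111010011)·(00000000100) mod 2 = 0+0+0+0+0+0+0+0+0+0+0 mod 2 = 0
  c[13] = d·G[:,13] = (10111010011)·(00000000010) mod 2 = 0+0+0+0+0+0+0+0+0+1+0 mod 2 = 1
  c[14] = d·G[:,14] = (10111010011)·(00000000001) mod 2 = 0+0+0+0+0+0+0+0+0+0+1 mod 2 = 1
Codeword = 101001101010011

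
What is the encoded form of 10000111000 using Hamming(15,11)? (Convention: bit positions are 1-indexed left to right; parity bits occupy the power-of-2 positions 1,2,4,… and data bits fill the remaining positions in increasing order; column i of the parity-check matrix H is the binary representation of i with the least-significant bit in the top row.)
Codeword c = d · G (mod 2), d = 10000111000:
  c[0] = d·G[:,0] = (10000111000)·(11011010101) mod 2 = 1+0+0+0+0+0+1+0+0+0+0 mod 2 = 0
  c[1] = d·G[:,1] = (10000111000)·(10110110011) mod 2 = 1+0+0+0+0+1+1+0+0+0+0 mod 2 = 1
  c[2] = d·G[:,2] = (10000111000)·(10000000000) mod 2 = 1+0+0+0+0+0+0+0+0+0+0 mod 2 = 1
  c[3] = d·G[:,3] = (10000111000)·(01110001111) mod 2 = 0+0+0+0+0+0+0+1+0+0+0 mod 2 = 1
  c[4] = d·G[:,4] = (10000111000)·(01000000000) mod 2 = 0+0+0+0+0+0+0+0+0+0+0 mod 2 = 0
  c[5] = d·G[:,5] = (10000111000)·(00100000000) mod 2 = 0+0+0+0+0+0+0+0+0+0+0 mod 2 = 0
  c[6] = d·G[:,6] = (10000111000)·(00010000000) mod 2 = 0+0+0+0+0+0+0+0+0+0+0 mod 2 = 0
  c[7] = d·G[:,7] = (10000111000)·(00001111111) mod 2 = 0+0+0+0+0+1+1+1+0+0+0 mod 2 = 1
  c[8] = d·G[:,8] = (10000111000)·(00001000000) mod 2 = 0+0+0+0+0+0+0+0+0+0+0 mod 2 = 0
  c[9] = d·G[:,9] = (10000111000)·(00000100000) mod 2 = 0+0+0+0+0+1+0+0+0+0+0 mod 2 = 1
  c[10] = d·G[:,10] = (10000111000)·(00000010000) mod 2 = 0+0+0+0+0+0+1+0+0+0+0 mod 2 = 1
  c[11] = d·G[:,11] = (10000111000)·(00000001000) mod 2 = 0+0+0+0+0+0+0+1+0+0+0 mod 2 = 1
  c[12] = d·G[:,12] = (10000111000)·(00000000100) mod 2 = 0+0+0+0+0+0+0+0+0+0+0 mod 2 = 0
  c[13] = d·G[:,13] = (10000111000)·(00000000010) mod 2 = 0+0+0+0+0+0+0+0+0+0+0 mod 2 = 0
  c[14] = d·G[:,14] = (10000111000)·(00000000001) mod 2 = 0+0+0+0+0+0+0+0+0+0+0 mod 2 = 0
Codeword = 011100010111000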